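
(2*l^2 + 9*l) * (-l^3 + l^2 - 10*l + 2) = -2*l^5 - 7*l^4 - 11*l^3 - 86*l^2 + 18*l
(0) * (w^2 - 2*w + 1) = 0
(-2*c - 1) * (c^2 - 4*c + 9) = -2*c^3 + 7*c^2 - 14*c - 9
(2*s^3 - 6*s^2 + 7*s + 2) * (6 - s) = -2*s^4 + 18*s^3 - 43*s^2 + 40*s + 12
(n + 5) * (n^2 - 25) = n^3 + 5*n^2 - 25*n - 125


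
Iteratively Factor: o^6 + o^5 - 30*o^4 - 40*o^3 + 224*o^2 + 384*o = (o + 3)*(o^5 - 2*o^4 - 24*o^3 + 32*o^2 + 128*o) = (o + 3)*(o + 4)*(o^4 - 6*o^3 + 32*o) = (o - 4)*(o + 3)*(o + 4)*(o^3 - 2*o^2 - 8*o) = (o - 4)*(o + 2)*(o + 3)*(o + 4)*(o^2 - 4*o) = o*(o - 4)*(o + 2)*(o + 3)*(o + 4)*(o - 4)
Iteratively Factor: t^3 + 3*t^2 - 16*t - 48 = (t + 4)*(t^2 - t - 12) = (t - 4)*(t + 4)*(t + 3)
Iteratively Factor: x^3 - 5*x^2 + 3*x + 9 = (x - 3)*(x^2 - 2*x - 3) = (x - 3)^2*(x + 1)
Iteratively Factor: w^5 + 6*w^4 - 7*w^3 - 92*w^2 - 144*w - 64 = (w + 4)*(w^4 + 2*w^3 - 15*w^2 - 32*w - 16) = (w + 1)*(w + 4)*(w^3 + w^2 - 16*w - 16) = (w - 4)*(w + 1)*(w + 4)*(w^2 + 5*w + 4) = (w - 4)*(w + 1)*(w + 4)^2*(w + 1)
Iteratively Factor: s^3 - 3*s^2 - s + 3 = (s + 1)*(s^2 - 4*s + 3) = (s - 3)*(s + 1)*(s - 1)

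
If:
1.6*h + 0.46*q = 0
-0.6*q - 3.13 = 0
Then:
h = 1.50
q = -5.22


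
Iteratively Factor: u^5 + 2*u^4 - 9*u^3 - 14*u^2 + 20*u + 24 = (u + 2)*(u^4 - 9*u^2 + 4*u + 12) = (u + 2)*(u + 3)*(u^3 - 3*u^2 + 4) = (u - 2)*(u + 2)*(u + 3)*(u^2 - u - 2) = (u - 2)^2*(u + 2)*(u + 3)*(u + 1)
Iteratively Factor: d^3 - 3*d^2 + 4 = (d - 2)*(d^2 - d - 2) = (d - 2)^2*(d + 1)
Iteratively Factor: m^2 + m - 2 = (m - 1)*(m + 2)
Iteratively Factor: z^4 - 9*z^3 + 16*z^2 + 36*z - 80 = (z - 5)*(z^3 - 4*z^2 - 4*z + 16) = (z - 5)*(z - 4)*(z^2 - 4) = (z - 5)*(z - 4)*(z - 2)*(z + 2)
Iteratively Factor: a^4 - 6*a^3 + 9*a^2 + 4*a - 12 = (a - 2)*(a^3 - 4*a^2 + a + 6) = (a - 2)^2*(a^2 - 2*a - 3) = (a - 2)^2*(a + 1)*(a - 3)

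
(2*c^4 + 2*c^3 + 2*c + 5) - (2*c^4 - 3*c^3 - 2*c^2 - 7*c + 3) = 5*c^3 + 2*c^2 + 9*c + 2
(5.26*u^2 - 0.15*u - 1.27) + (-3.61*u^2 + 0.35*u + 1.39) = 1.65*u^2 + 0.2*u + 0.12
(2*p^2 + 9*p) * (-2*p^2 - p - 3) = -4*p^4 - 20*p^3 - 15*p^2 - 27*p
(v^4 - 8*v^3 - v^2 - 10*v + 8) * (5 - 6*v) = -6*v^5 + 53*v^4 - 34*v^3 + 55*v^2 - 98*v + 40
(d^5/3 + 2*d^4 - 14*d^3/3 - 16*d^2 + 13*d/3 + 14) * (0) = 0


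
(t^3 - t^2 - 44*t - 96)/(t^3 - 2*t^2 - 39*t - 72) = (t + 4)/(t + 3)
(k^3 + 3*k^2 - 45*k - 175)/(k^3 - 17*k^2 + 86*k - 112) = (k^2 + 10*k + 25)/(k^2 - 10*k + 16)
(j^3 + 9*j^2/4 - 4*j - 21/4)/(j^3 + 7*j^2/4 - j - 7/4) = (4*j^2 + 5*j - 21)/(4*j^2 + 3*j - 7)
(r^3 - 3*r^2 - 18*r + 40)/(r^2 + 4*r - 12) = (r^2 - r - 20)/(r + 6)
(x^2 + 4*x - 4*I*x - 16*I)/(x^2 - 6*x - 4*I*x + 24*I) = (x + 4)/(x - 6)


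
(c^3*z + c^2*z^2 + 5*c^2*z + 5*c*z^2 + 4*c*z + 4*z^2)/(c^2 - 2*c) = z*(c^3 + c^2*z + 5*c^2 + 5*c*z + 4*c + 4*z)/(c*(c - 2))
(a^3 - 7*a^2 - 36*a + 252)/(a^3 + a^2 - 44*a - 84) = (a - 6)/(a + 2)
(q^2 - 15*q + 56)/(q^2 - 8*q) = (q - 7)/q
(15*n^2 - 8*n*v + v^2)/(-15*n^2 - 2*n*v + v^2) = (-3*n + v)/(3*n + v)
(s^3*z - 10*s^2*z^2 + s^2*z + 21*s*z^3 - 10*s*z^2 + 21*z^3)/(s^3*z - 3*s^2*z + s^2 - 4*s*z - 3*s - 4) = z*(s^2 - 10*s*z + 21*z^2)/(s^2*z - 4*s*z + s - 4)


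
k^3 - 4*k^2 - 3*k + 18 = (k - 3)^2*(k + 2)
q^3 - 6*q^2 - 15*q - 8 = (q - 8)*(q + 1)^2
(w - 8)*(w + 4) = w^2 - 4*w - 32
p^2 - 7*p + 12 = (p - 4)*(p - 3)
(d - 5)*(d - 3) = d^2 - 8*d + 15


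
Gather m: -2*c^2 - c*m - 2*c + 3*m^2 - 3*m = -2*c^2 - 2*c + 3*m^2 + m*(-c - 3)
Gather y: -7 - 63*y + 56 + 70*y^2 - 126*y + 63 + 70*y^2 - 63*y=140*y^2 - 252*y + 112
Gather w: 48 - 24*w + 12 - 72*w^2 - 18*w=-72*w^2 - 42*w + 60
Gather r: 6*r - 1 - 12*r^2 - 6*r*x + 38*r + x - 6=-12*r^2 + r*(44 - 6*x) + x - 7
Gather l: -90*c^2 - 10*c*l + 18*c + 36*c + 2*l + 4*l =-90*c^2 + 54*c + l*(6 - 10*c)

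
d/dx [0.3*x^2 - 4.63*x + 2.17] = 0.6*x - 4.63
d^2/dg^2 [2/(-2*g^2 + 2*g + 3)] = 8*(-2*g^2 + 2*g + 2*(2*g - 1)^2 + 3)/(-2*g^2 + 2*g + 3)^3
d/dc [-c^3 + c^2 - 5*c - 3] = -3*c^2 + 2*c - 5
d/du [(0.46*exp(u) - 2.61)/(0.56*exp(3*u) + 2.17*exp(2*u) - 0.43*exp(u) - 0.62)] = (-0.5152*exp(3*u) + 3.3866*exp(2*u) + 11.3274*exp(u) - 1.4075)*exp(u)/(0.3136*exp(6*u) + 2.4304*exp(5*u) + 4.2273*exp(4*u) - 2.5606*exp(3*u) - 2.5059*exp(2*u) + 0.5332*exp(u) + 0.3844)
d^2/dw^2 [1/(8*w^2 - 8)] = (3*w^2 + 1)/(4*(w^2 - 1)^3)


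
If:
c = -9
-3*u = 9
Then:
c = -9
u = -3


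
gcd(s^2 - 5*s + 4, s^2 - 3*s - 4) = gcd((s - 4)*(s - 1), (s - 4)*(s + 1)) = s - 4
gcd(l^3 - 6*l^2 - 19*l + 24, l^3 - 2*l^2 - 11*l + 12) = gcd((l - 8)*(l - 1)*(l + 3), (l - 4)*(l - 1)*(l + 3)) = l^2 + 2*l - 3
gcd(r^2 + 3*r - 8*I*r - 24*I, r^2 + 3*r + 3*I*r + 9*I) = r + 3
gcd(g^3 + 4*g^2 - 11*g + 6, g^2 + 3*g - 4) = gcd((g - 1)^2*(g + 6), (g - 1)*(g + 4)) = g - 1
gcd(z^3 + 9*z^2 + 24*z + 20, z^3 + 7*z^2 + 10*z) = z^2 + 7*z + 10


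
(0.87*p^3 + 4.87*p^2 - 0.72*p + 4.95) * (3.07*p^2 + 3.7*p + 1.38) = 2.6709*p^5 + 18.1699*p^4 + 17.0092*p^3 + 19.2531*p^2 + 17.3214*p + 6.831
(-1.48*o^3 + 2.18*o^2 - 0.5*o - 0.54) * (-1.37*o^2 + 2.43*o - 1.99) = 2.0276*o^5 - 6.583*o^4 + 8.9276*o^3 - 4.8134*o^2 - 0.3172*o + 1.0746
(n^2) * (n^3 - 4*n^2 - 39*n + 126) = n^5 - 4*n^4 - 39*n^3 + 126*n^2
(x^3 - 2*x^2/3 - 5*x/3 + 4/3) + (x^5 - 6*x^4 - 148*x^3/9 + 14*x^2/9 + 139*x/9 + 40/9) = x^5 - 6*x^4 - 139*x^3/9 + 8*x^2/9 + 124*x/9 + 52/9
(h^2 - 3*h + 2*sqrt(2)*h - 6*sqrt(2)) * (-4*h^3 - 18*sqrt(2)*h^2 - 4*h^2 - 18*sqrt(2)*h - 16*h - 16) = -4*h^5 - 26*sqrt(2)*h^4 + 8*h^4 - 76*h^3 + 52*sqrt(2)*h^3 + 46*sqrt(2)*h^2 + 176*h^2 + 64*sqrt(2)*h + 264*h + 96*sqrt(2)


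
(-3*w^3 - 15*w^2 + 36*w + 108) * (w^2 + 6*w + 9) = -3*w^5 - 33*w^4 - 81*w^3 + 189*w^2 + 972*w + 972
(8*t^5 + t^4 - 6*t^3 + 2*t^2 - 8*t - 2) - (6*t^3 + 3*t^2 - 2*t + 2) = 8*t^5 + t^4 - 12*t^3 - t^2 - 6*t - 4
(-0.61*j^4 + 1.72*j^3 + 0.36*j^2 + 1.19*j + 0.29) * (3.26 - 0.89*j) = 0.5429*j^5 - 3.5194*j^4 + 5.2868*j^3 + 0.1145*j^2 + 3.6213*j + 0.9454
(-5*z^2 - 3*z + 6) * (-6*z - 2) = 30*z^3 + 28*z^2 - 30*z - 12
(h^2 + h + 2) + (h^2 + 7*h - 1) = 2*h^2 + 8*h + 1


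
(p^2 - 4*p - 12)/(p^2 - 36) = (p + 2)/(p + 6)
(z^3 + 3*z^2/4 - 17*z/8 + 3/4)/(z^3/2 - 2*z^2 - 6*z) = (8*z^2 - 10*z + 3)/(4*z*(z - 6))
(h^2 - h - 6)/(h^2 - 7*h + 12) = (h + 2)/(h - 4)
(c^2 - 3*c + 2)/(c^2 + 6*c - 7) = (c - 2)/(c + 7)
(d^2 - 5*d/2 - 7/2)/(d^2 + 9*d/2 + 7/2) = (2*d - 7)/(2*d + 7)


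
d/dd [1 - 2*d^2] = -4*d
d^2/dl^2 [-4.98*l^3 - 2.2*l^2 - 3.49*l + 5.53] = -29.88*l - 4.4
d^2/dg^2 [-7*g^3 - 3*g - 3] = -42*g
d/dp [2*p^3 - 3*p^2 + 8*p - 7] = 6*p^2 - 6*p + 8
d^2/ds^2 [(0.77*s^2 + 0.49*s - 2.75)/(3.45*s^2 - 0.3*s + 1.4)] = (13.25835*s^3 - 218.70585*s^2 + 2.8773*s + 29.5)/(41.063625*s^6 - 10.71225*s^5 + 50.922*s^4 - 8.721*s^3 + 20.664*s^2 - 1.764*s + 2.744)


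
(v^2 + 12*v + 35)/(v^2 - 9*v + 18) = (v^2 + 12*v + 35)/(v^2 - 9*v + 18)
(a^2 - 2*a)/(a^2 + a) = (a - 2)/(a + 1)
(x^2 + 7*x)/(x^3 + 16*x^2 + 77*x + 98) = x/(x^2 + 9*x + 14)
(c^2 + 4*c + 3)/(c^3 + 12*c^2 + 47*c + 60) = (c + 1)/(c^2 + 9*c + 20)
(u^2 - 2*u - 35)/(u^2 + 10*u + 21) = (u^2 - 2*u - 35)/(u^2 + 10*u + 21)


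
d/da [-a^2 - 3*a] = -2*a - 3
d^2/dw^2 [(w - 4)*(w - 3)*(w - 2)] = 6*w - 18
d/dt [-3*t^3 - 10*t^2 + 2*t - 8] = -9*t^2 - 20*t + 2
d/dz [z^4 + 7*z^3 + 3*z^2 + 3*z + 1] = 4*z^3 + 21*z^2 + 6*z + 3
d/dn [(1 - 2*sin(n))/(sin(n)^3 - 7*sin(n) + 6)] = (4*sin(n)^3 - 3*sin(n)^2 - 5)*cos(n)/(sin(n)^3 - 7*sin(n) + 6)^2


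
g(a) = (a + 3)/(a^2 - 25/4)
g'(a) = -2*a*(a + 3)/(a^2 - 25/4)^2 + 1/(a^2 - 25/4) = 4*(4*a^2 - 8*a*(a + 3) - 25)/(4*a^2 - 25)^2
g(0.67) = -0.63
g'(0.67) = -0.32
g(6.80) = 0.25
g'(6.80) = -0.06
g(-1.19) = -0.37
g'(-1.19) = -0.02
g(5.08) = 0.41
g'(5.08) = -0.16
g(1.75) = -1.49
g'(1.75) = -1.95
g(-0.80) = -0.39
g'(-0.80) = -0.07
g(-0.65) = -0.40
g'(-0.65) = -0.08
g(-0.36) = -0.43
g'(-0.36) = -0.11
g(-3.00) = 0.00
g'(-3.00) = 0.36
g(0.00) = -0.48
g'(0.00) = -0.16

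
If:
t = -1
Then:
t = -1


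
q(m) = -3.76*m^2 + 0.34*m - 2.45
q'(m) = 0.34 - 7.52*m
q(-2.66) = -29.96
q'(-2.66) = 20.34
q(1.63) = -11.89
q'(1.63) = -11.92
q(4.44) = -75.06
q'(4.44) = -33.05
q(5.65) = -120.56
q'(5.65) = -42.15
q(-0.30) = -2.89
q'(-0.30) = 2.60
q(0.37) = -2.84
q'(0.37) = -2.44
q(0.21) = -2.54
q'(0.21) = -1.24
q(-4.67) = -86.04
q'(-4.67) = 35.46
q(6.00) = -135.77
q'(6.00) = -44.78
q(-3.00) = -37.31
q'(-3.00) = 22.90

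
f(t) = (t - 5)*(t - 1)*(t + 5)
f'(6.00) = 71.00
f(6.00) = 55.00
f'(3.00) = -4.00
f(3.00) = -32.00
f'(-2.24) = -5.47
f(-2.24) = 64.74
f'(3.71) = 8.87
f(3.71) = -30.45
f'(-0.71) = -22.07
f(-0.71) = 41.89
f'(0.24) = -25.31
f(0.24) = 18.96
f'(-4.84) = 54.96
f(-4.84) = 9.19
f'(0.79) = -24.71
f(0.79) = 5.12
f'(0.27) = -25.32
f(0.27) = 18.20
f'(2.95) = -4.79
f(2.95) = -31.78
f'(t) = (t - 5)*(t - 1) + (t - 5)*(t + 5) + (t - 1)*(t + 5) = 3*t^2 - 2*t - 25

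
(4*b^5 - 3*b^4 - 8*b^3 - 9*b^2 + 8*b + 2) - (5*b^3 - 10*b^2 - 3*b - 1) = 4*b^5 - 3*b^4 - 13*b^3 + b^2 + 11*b + 3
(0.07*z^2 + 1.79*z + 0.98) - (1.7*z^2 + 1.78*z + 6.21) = -1.63*z^2 + 0.01*z - 5.23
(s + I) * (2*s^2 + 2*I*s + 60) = 2*s^3 + 4*I*s^2 + 58*s + 60*I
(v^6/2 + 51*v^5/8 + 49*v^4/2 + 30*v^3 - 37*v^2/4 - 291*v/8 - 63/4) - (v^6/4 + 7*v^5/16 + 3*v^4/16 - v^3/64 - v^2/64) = v^6/4 + 95*v^5/16 + 389*v^4/16 + 1921*v^3/64 - 591*v^2/64 - 291*v/8 - 63/4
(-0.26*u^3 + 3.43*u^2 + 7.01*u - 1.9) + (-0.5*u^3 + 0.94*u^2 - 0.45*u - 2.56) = -0.76*u^3 + 4.37*u^2 + 6.56*u - 4.46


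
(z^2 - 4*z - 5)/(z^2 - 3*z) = (z^2 - 4*z - 5)/(z*(z - 3))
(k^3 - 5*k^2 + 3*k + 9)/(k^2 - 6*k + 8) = (k^3 - 5*k^2 + 3*k + 9)/(k^2 - 6*k + 8)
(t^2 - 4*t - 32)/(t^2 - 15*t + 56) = (t + 4)/(t - 7)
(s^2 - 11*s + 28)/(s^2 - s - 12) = (s - 7)/(s + 3)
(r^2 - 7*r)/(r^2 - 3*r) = (r - 7)/(r - 3)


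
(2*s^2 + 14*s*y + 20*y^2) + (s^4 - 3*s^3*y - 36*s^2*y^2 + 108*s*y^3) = s^4 - 3*s^3*y - 36*s^2*y^2 + 2*s^2 + 108*s*y^3 + 14*s*y + 20*y^2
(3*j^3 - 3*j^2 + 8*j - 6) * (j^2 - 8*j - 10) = 3*j^5 - 27*j^4 + 2*j^3 - 40*j^2 - 32*j + 60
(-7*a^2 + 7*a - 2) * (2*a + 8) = -14*a^3 - 42*a^2 + 52*a - 16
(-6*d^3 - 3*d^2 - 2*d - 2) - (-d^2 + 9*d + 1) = -6*d^3 - 2*d^2 - 11*d - 3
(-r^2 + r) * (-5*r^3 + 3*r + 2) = 5*r^5 - 5*r^4 - 3*r^3 + r^2 + 2*r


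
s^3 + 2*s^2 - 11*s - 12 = (s - 3)*(s + 1)*(s + 4)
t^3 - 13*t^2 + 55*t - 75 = (t - 5)^2*(t - 3)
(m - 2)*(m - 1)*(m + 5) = m^3 + 2*m^2 - 13*m + 10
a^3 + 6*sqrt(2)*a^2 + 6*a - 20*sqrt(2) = (a - sqrt(2))*(a + 2*sqrt(2))*(a + 5*sqrt(2))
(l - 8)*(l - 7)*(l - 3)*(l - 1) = l^4 - 19*l^3 + 119*l^2 - 269*l + 168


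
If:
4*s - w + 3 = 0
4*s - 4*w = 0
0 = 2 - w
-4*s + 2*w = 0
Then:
No Solution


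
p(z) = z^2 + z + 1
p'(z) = 2*z + 1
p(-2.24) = 3.78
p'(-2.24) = -3.48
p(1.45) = 4.55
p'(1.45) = 3.90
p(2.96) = 12.72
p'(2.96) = 6.92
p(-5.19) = 22.75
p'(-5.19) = -9.38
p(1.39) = 4.32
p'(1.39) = 3.78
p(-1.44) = 1.63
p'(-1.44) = -1.88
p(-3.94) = 12.58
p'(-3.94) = -6.88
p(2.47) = 9.57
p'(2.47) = 5.94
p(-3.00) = 7.00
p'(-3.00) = -5.00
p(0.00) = 1.00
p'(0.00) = 1.00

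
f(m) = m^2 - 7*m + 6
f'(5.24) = 3.48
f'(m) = 2*m - 7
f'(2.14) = -2.72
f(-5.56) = 75.83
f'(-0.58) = -8.16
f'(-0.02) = -7.04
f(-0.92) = 13.29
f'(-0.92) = -8.84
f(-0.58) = 10.40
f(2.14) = -4.40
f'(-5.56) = -18.12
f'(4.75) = 2.50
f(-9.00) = 150.00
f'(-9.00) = -25.00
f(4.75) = -4.69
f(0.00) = 6.00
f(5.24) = -3.22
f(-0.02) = 6.14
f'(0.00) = -7.00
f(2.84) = -5.81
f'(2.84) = -1.32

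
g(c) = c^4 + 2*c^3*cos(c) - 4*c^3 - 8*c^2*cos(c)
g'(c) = -2*c^3*sin(c) + 4*c^3 + 8*c^2*sin(c) + 6*c^2*cos(c) - 12*c^2 - 16*c*cos(c)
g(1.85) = -9.56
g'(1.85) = 0.90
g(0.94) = -5.73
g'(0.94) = -8.66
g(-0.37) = -0.89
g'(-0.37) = 4.01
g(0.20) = -0.33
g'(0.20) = -3.29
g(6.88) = 1163.42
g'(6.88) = 725.26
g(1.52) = -9.29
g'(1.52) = -2.76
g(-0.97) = -0.75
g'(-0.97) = -10.69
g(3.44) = -10.13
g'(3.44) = 1.67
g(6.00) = 570.26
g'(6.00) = 587.46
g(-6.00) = 1468.68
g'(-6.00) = -795.25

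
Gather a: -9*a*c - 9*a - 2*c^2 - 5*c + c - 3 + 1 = a*(-9*c - 9) - 2*c^2 - 4*c - 2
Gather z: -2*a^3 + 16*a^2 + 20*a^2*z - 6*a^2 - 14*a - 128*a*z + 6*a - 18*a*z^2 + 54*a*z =-2*a^3 + 10*a^2 - 18*a*z^2 - 8*a + z*(20*a^2 - 74*a)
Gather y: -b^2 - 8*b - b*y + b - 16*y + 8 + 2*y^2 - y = -b^2 - 7*b + 2*y^2 + y*(-b - 17) + 8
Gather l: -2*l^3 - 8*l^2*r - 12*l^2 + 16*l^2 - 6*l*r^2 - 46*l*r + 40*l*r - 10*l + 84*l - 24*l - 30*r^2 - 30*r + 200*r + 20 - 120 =-2*l^3 + l^2*(4 - 8*r) + l*(-6*r^2 - 6*r + 50) - 30*r^2 + 170*r - 100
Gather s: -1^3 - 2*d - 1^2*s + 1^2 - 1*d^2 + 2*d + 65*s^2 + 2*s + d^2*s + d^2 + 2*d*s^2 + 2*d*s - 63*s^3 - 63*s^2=-63*s^3 + s^2*(2*d + 2) + s*(d^2 + 2*d + 1)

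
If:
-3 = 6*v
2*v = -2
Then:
No Solution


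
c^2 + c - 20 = (c - 4)*(c + 5)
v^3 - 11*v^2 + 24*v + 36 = (v - 6)^2*(v + 1)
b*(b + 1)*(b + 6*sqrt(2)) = b^3 + b^2 + 6*sqrt(2)*b^2 + 6*sqrt(2)*b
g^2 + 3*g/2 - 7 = (g - 2)*(g + 7/2)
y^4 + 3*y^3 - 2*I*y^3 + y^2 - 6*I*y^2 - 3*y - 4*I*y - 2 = (y + 1)*(y + 2)*(y - I)^2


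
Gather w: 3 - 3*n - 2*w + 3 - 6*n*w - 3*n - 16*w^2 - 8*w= -6*n - 16*w^2 + w*(-6*n - 10) + 6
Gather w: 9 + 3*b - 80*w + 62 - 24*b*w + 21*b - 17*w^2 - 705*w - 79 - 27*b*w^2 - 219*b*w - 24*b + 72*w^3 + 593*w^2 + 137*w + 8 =72*w^3 + w^2*(576 - 27*b) + w*(-243*b - 648)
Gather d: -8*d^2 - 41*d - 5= -8*d^2 - 41*d - 5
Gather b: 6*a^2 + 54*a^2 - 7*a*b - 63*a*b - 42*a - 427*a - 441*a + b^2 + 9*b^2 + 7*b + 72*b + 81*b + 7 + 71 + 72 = 60*a^2 - 910*a + 10*b^2 + b*(160 - 70*a) + 150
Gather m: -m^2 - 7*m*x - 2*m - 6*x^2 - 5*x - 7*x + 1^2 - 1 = -m^2 + m*(-7*x - 2) - 6*x^2 - 12*x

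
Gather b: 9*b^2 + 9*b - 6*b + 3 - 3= 9*b^2 + 3*b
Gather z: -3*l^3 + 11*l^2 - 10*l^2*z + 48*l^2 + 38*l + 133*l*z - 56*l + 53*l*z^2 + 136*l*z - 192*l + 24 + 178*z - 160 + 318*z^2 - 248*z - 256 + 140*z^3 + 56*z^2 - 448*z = -3*l^3 + 59*l^2 - 210*l + 140*z^3 + z^2*(53*l + 374) + z*(-10*l^2 + 269*l - 518) - 392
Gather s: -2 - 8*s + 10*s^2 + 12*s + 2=10*s^2 + 4*s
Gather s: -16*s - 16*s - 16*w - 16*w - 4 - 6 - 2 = -32*s - 32*w - 12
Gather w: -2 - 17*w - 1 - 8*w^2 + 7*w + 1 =-8*w^2 - 10*w - 2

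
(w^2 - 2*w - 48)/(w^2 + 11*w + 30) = (w - 8)/(w + 5)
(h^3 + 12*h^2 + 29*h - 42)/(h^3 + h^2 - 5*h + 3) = (h^2 + 13*h + 42)/(h^2 + 2*h - 3)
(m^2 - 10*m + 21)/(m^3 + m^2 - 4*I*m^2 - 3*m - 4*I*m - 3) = (m^2 - 10*m + 21)/(m^3 + m^2*(1 - 4*I) - m*(3 + 4*I) - 3)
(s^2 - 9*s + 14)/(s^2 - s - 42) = (s - 2)/(s + 6)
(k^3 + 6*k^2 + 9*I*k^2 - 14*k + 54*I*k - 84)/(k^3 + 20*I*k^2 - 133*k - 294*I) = (k^2 + 2*k*(3 + I) + 12*I)/(k^2 + 13*I*k - 42)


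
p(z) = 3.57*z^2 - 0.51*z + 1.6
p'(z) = 7.14*z - 0.51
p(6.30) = 140.08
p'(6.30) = 44.47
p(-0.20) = 1.84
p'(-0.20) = -1.94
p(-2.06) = 17.80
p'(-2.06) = -15.22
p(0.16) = 1.61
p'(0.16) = 0.63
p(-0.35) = 2.22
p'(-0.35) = -3.01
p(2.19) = 17.61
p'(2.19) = 15.13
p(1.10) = 5.36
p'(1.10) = 7.34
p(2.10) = 16.27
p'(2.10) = 14.48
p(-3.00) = 35.26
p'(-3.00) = -21.93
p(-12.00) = 521.80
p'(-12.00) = -86.19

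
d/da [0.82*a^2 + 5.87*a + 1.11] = 1.64*a + 5.87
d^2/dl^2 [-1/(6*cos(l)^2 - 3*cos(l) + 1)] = 3*(-48*sin(l)^4 + 19*sin(l)^2 - 47*cos(l)/2 + 9*cos(3*l)/2 + 31)/(6*sin(l)^2 + 3*cos(l) - 7)^3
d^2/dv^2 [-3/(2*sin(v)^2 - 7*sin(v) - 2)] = 3*(-16*sin(v)^4 + 42*sin(v)^3 - 41*sin(v)^2 - 70*sin(v) + 106)/(7*sin(v) + cos(2*v) + 1)^3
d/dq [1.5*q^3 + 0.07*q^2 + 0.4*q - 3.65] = 4.5*q^2 + 0.14*q + 0.4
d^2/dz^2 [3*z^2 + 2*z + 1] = 6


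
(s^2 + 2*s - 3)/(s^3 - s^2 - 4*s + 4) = (s + 3)/(s^2 - 4)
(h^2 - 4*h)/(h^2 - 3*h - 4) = h/(h + 1)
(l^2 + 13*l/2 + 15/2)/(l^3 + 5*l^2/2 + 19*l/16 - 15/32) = 16*(l + 5)/(16*l^2 + 16*l - 5)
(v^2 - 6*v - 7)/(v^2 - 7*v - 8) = (v - 7)/(v - 8)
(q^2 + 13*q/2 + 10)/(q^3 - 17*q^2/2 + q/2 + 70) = (q + 4)/(q^2 - 11*q + 28)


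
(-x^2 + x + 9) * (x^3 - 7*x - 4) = -x^5 + x^4 + 16*x^3 - 3*x^2 - 67*x - 36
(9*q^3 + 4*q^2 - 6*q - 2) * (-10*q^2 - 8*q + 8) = -90*q^5 - 112*q^4 + 100*q^3 + 100*q^2 - 32*q - 16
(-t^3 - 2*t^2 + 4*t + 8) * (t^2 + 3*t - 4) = -t^5 - 5*t^4 + 2*t^3 + 28*t^2 + 8*t - 32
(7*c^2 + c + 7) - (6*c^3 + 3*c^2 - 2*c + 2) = -6*c^3 + 4*c^2 + 3*c + 5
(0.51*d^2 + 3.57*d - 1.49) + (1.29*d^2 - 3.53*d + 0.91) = 1.8*d^2 + 0.04*d - 0.58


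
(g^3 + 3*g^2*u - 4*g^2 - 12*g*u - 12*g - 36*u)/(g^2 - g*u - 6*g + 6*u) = (-g^2 - 3*g*u - 2*g - 6*u)/(-g + u)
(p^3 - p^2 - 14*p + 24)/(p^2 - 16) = (p^2 - 5*p + 6)/(p - 4)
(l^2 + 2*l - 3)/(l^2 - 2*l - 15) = (l - 1)/(l - 5)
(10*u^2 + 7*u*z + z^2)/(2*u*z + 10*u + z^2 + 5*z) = (5*u + z)/(z + 5)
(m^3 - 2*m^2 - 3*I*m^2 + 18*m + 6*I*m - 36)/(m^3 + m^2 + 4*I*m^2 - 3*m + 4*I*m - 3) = (m^2 + m*(-2 - 6*I) + 12*I)/(m^2 + m*(1 + I) + I)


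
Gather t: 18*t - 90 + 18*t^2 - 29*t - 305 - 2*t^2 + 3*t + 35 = 16*t^2 - 8*t - 360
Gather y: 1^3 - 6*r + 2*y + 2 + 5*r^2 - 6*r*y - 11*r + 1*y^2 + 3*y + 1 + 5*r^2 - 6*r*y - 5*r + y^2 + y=10*r^2 - 22*r + 2*y^2 + y*(6 - 12*r) + 4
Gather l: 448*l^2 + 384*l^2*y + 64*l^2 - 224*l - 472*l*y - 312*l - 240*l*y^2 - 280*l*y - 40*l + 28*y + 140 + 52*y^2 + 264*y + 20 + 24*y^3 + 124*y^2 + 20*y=l^2*(384*y + 512) + l*(-240*y^2 - 752*y - 576) + 24*y^3 + 176*y^2 + 312*y + 160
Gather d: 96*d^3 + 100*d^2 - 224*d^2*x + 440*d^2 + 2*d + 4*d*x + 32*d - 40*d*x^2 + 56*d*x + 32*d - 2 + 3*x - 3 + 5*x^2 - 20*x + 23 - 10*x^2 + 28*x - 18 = 96*d^3 + d^2*(540 - 224*x) + d*(-40*x^2 + 60*x + 66) - 5*x^2 + 11*x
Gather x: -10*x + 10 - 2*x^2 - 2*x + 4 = -2*x^2 - 12*x + 14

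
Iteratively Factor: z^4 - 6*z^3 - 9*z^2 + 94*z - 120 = (z - 2)*(z^3 - 4*z^2 - 17*z + 60) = (z - 5)*(z - 2)*(z^2 + z - 12) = (z - 5)*(z - 3)*(z - 2)*(z + 4)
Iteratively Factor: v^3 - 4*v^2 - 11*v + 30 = (v - 2)*(v^2 - 2*v - 15) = (v - 2)*(v + 3)*(v - 5)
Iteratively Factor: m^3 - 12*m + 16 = (m - 2)*(m^2 + 2*m - 8) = (m - 2)*(m + 4)*(m - 2)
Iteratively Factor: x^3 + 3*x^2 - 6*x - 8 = (x - 2)*(x^2 + 5*x + 4) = (x - 2)*(x + 1)*(x + 4)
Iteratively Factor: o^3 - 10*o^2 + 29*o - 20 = (o - 1)*(o^2 - 9*o + 20) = (o - 4)*(o - 1)*(o - 5)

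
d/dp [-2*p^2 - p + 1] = -4*p - 1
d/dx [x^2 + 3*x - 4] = 2*x + 3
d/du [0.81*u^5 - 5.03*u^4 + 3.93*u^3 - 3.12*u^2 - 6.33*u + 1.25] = 4.05*u^4 - 20.12*u^3 + 11.79*u^2 - 6.24*u - 6.33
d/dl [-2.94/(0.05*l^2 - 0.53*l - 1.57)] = (0.294*l - 1.5582)/(-0.05*l^2 + 0.53*l + 1.57)^2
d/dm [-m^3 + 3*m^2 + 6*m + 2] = -3*m^2 + 6*m + 6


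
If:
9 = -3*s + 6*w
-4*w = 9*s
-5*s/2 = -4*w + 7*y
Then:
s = -6/11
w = 27/22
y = 69/77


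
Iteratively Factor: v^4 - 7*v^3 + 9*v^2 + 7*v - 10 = (v + 1)*(v^3 - 8*v^2 + 17*v - 10) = (v - 1)*(v + 1)*(v^2 - 7*v + 10) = (v - 2)*(v - 1)*(v + 1)*(v - 5)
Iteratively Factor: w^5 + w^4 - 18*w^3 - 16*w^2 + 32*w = (w + 4)*(w^4 - 3*w^3 - 6*w^2 + 8*w) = w*(w + 4)*(w^3 - 3*w^2 - 6*w + 8) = w*(w - 1)*(w + 4)*(w^2 - 2*w - 8) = w*(w - 4)*(w - 1)*(w + 4)*(w + 2)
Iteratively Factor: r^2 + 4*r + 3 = (r + 1)*(r + 3)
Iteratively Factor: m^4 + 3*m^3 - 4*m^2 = (m)*(m^3 + 3*m^2 - 4*m) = m*(m - 1)*(m^2 + 4*m) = m*(m - 1)*(m + 4)*(m)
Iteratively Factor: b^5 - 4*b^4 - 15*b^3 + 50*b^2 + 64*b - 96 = (b + 2)*(b^4 - 6*b^3 - 3*b^2 + 56*b - 48) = (b - 4)*(b + 2)*(b^3 - 2*b^2 - 11*b + 12) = (b - 4)^2*(b + 2)*(b^2 + 2*b - 3) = (b - 4)^2*(b + 2)*(b + 3)*(b - 1)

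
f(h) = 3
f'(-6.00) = 0.00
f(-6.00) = 3.00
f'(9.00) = 0.00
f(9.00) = 3.00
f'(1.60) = 0.00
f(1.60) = 3.00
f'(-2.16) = 0.00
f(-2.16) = 3.00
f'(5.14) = 0.00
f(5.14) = 3.00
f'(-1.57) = 0.00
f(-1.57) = 3.00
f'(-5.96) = 0.00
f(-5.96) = 3.00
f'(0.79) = 0.00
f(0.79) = 3.00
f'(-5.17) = 0.00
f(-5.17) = 3.00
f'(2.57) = 0.00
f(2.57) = 3.00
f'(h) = 0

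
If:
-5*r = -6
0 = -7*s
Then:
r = 6/5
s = 0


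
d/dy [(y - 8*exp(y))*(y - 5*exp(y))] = -13*y*exp(y) + 2*y + 80*exp(2*y) - 13*exp(y)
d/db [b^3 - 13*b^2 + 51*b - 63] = 3*b^2 - 26*b + 51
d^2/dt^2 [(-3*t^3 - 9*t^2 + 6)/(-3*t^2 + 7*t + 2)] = 12*(59*t^3 + 21*t^2 + 69*t - 49)/(27*t^6 - 189*t^5 + 387*t^4 - 91*t^3 - 258*t^2 - 84*t - 8)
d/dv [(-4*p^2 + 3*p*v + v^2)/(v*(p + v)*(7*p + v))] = (28*p^4 + 64*p^3*v - 5*p^2*v^2 - 6*p*v^3 - v^4)/(v^2*(49*p^4 + 112*p^3*v + 78*p^2*v^2 + 16*p*v^3 + v^4))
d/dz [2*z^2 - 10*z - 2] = 4*z - 10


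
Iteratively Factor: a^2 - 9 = (a - 3)*(a + 3)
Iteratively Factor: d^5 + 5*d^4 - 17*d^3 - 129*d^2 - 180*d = (d + 4)*(d^4 + d^3 - 21*d^2 - 45*d) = (d + 3)*(d + 4)*(d^3 - 2*d^2 - 15*d) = d*(d + 3)*(d + 4)*(d^2 - 2*d - 15) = d*(d - 5)*(d + 3)*(d + 4)*(d + 3)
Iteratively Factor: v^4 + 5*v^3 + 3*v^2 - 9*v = (v - 1)*(v^3 + 6*v^2 + 9*v) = (v - 1)*(v + 3)*(v^2 + 3*v) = v*(v - 1)*(v + 3)*(v + 3)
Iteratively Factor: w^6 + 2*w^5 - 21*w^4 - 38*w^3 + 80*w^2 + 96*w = (w)*(w^5 + 2*w^4 - 21*w^3 - 38*w^2 + 80*w + 96) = w*(w - 2)*(w^4 + 4*w^3 - 13*w^2 - 64*w - 48) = w*(w - 2)*(w + 1)*(w^3 + 3*w^2 - 16*w - 48) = w*(w - 2)*(w + 1)*(w + 4)*(w^2 - w - 12) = w*(w - 4)*(w - 2)*(w + 1)*(w + 4)*(w + 3)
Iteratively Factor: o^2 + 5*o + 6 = (o + 2)*(o + 3)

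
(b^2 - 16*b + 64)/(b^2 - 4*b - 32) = (b - 8)/(b + 4)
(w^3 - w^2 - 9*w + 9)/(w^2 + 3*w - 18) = (w^2 + 2*w - 3)/(w + 6)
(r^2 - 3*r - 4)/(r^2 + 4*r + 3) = (r - 4)/(r + 3)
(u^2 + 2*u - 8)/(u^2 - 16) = (u - 2)/(u - 4)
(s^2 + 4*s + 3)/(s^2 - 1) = (s + 3)/(s - 1)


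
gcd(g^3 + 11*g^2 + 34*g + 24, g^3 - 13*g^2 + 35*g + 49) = g + 1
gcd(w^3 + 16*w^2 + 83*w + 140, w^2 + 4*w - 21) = w + 7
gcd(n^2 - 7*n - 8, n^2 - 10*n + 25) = 1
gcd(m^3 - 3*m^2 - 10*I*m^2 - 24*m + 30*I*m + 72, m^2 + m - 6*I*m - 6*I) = m - 6*I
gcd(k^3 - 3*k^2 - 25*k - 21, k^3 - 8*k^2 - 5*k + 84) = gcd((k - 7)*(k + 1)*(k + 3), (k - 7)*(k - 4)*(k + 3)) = k^2 - 4*k - 21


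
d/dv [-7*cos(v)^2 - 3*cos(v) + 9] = (14*cos(v) + 3)*sin(v)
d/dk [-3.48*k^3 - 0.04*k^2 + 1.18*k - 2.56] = -10.44*k^2 - 0.08*k + 1.18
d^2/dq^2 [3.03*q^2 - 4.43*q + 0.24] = 6.06000000000000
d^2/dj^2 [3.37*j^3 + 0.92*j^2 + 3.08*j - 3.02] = 20.22*j + 1.84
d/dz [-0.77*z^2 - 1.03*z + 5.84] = -1.54*z - 1.03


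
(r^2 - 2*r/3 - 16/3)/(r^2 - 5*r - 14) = (r - 8/3)/(r - 7)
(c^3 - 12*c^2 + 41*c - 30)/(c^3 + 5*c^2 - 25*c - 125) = (c^2 - 7*c + 6)/(c^2 + 10*c + 25)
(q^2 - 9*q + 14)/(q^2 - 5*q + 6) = (q - 7)/(q - 3)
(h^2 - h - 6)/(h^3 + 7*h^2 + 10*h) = (h - 3)/(h*(h + 5))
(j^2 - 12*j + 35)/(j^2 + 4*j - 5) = (j^2 - 12*j + 35)/(j^2 + 4*j - 5)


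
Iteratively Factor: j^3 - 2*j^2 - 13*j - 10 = (j - 5)*(j^2 + 3*j + 2) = (j - 5)*(j + 2)*(j + 1)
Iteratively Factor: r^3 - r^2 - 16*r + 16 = (r - 4)*(r^2 + 3*r - 4) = (r - 4)*(r - 1)*(r + 4)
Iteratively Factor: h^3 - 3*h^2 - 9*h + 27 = (h + 3)*(h^2 - 6*h + 9) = (h - 3)*(h + 3)*(h - 3)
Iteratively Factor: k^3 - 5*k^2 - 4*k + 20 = (k + 2)*(k^2 - 7*k + 10) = (k - 2)*(k + 2)*(k - 5)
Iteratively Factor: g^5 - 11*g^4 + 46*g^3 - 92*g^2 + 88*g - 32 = (g - 2)*(g^4 - 9*g^3 + 28*g^2 - 36*g + 16) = (g - 2)^2*(g^3 - 7*g^2 + 14*g - 8) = (g - 4)*(g - 2)^2*(g^2 - 3*g + 2) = (g - 4)*(g - 2)^2*(g - 1)*(g - 2)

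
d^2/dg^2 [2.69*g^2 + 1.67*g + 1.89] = 5.38000000000000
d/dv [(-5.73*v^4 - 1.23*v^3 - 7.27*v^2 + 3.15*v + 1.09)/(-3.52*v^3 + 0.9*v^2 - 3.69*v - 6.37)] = (20.1696*v^6 - 10.314*v^5 + 36.7337*v^4 + 177.2538*v^3 + 59.007*v^2 + 90.6578*v - 16.0434)/(12.3904*v^6 - 6.336*v^5 + 26.7876*v^4 + 38.2028*v^3 + 2.1501*v^2 + 47.0106*v + 40.5769)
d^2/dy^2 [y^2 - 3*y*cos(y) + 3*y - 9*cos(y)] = 3*y*cos(y) + 6*sin(y) + 9*cos(y) + 2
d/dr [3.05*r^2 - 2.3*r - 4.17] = 6.1*r - 2.3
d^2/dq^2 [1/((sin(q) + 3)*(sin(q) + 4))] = (-4*sin(q)^4 - 21*sin(q)^3 + 5*sin(q)^2 + 126*sin(q) + 74)/((sin(q) + 3)^3*(sin(q) + 4)^3)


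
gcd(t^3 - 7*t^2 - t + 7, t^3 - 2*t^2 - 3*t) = t + 1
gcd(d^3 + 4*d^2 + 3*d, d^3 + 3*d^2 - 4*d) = d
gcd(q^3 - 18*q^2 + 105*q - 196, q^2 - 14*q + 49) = q^2 - 14*q + 49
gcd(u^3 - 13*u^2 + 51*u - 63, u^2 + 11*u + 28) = 1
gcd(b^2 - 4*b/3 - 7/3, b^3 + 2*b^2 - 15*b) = 1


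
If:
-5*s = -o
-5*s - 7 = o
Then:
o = -7/2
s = -7/10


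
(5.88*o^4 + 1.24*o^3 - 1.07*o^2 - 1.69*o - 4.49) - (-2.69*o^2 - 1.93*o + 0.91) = 5.88*o^4 + 1.24*o^3 + 1.62*o^2 + 0.24*o - 5.4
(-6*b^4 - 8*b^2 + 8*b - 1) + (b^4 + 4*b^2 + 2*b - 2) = -5*b^4 - 4*b^2 + 10*b - 3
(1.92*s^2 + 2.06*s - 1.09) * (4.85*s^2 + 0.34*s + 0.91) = 9.312*s^4 + 10.6438*s^3 - 2.8389*s^2 + 1.504*s - 0.9919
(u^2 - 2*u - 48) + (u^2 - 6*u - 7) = 2*u^2 - 8*u - 55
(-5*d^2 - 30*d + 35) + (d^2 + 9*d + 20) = -4*d^2 - 21*d + 55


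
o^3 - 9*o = o*(o - 3)*(o + 3)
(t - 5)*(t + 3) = t^2 - 2*t - 15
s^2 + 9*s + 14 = (s + 2)*(s + 7)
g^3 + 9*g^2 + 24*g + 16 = (g + 1)*(g + 4)^2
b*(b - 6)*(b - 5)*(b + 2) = b^4 - 9*b^3 + 8*b^2 + 60*b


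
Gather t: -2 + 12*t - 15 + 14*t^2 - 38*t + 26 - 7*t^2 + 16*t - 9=7*t^2 - 10*t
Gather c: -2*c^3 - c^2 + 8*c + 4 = -2*c^3 - c^2 + 8*c + 4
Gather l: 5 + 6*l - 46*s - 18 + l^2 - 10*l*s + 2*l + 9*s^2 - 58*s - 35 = l^2 + l*(8 - 10*s) + 9*s^2 - 104*s - 48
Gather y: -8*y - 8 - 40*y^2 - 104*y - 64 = -40*y^2 - 112*y - 72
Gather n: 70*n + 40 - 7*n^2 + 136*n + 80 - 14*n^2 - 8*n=-21*n^2 + 198*n + 120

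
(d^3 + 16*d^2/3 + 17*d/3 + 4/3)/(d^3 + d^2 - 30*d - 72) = (3*d^2 + 4*d + 1)/(3*(d^2 - 3*d - 18))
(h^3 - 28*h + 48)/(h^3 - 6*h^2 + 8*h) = (h + 6)/h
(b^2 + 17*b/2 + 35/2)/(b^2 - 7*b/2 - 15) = (2*b^2 + 17*b + 35)/(2*b^2 - 7*b - 30)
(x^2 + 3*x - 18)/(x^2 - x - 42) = (x - 3)/(x - 7)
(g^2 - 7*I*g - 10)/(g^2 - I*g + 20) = (g - 2*I)/(g + 4*I)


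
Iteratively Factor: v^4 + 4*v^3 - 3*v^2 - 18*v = (v - 2)*(v^3 + 6*v^2 + 9*v) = (v - 2)*(v + 3)*(v^2 + 3*v) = v*(v - 2)*(v + 3)*(v + 3)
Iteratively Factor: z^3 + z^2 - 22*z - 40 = (z - 5)*(z^2 + 6*z + 8) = (z - 5)*(z + 2)*(z + 4)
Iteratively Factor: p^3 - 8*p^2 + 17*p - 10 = (p - 1)*(p^2 - 7*p + 10) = (p - 5)*(p - 1)*(p - 2)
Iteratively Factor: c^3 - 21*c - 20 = (c + 4)*(c^2 - 4*c - 5) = (c - 5)*(c + 4)*(c + 1)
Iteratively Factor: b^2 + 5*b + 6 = (b + 2)*(b + 3)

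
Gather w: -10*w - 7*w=-17*w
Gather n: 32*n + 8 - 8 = 32*n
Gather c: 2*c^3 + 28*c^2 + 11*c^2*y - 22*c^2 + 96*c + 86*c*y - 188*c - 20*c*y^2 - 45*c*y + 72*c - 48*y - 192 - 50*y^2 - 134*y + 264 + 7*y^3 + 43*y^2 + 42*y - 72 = 2*c^3 + c^2*(11*y + 6) + c*(-20*y^2 + 41*y - 20) + 7*y^3 - 7*y^2 - 140*y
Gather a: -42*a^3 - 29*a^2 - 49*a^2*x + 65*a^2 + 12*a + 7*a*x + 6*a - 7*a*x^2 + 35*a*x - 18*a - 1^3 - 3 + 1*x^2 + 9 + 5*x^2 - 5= -42*a^3 + a^2*(36 - 49*x) + a*(-7*x^2 + 42*x) + 6*x^2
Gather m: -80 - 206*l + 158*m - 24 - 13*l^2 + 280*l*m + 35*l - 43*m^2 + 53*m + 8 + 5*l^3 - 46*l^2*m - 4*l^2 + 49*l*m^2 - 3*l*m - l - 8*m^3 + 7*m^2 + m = 5*l^3 - 17*l^2 - 172*l - 8*m^3 + m^2*(49*l - 36) + m*(-46*l^2 + 277*l + 212) - 96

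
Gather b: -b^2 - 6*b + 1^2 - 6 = -b^2 - 6*b - 5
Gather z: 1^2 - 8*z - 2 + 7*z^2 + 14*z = 7*z^2 + 6*z - 1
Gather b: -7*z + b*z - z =b*z - 8*z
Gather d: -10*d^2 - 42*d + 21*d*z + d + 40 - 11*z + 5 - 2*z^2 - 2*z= -10*d^2 + d*(21*z - 41) - 2*z^2 - 13*z + 45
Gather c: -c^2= -c^2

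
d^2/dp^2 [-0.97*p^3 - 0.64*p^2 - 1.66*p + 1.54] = -5.82*p - 1.28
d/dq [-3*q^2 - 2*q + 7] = -6*q - 2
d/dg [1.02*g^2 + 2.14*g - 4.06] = 2.04*g + 2.14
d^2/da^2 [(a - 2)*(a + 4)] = 2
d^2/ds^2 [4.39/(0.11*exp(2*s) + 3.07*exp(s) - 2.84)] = (4.39*(0.22*exp(s) + 3.07)*(0.44*exp(s) + 6.14)*exp(s) - (1.9316*exp(s) + 13.4773)*(0.11*exp(2*s) + 3.07*exp(s) - 2.84))*exp(s)/(0.11*exp(2*s) + 3.07*exp(s) - 2.84)^3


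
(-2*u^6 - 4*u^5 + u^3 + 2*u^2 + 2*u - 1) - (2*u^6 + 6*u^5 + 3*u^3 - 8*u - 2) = -4*u^6 - 10*u^5 - 2*u^3 + 2*u^2 + 10*u + 1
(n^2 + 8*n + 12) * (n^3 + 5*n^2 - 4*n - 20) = n^5 + 13*n^4 + 48*n^3 + 8*n^2 - 208*n - 240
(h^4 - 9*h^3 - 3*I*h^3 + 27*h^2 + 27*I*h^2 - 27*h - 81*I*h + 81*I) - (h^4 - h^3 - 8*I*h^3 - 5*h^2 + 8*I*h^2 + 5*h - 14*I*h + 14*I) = -8*h^3 + 5*I*h^3 + 32*h^2 + 19*I*h^2 - 32*h - 67*I*h + 67*I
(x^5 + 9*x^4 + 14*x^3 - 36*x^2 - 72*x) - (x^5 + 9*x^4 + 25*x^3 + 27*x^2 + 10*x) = -11*x^3 - 63*x^2 - 82*x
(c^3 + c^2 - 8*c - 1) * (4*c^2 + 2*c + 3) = 4*c^5 + 6*c^4 - 27*c^3 - 17*c^2 - 26*c - 3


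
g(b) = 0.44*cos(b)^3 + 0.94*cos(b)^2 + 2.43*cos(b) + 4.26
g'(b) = -1.32*sin(b)*cos(b)^2 - 1.88*sin(b)*cos(b) - 2.43*sin(b)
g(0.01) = 8.07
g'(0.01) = -0.06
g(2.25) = 3.00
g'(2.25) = -1.38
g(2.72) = 2.49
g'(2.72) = -0.74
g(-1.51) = 4.41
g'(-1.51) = 2.54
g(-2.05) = 3.30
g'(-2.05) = 1.64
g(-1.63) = 4.12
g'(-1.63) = 2.32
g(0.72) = 6.81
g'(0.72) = -3.03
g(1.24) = 5.16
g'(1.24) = -3.01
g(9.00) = 2.49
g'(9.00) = -0.75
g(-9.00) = 2.49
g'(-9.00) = 0.75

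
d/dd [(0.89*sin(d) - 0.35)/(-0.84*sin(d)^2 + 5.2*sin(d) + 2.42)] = (0.7476*sin(d)^2 - 0.588*sin(d) + 3.9738)*cos(d)/(0.7056*sin(d)^4 - 8.736*sin(d)^3 + 22.9744*sin(d)^2 + 25.168*sin(d) + 5.8564)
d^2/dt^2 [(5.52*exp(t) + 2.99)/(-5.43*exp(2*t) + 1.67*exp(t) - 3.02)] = (-162.756648*exp(4*t) - 402.695316*exp(3*t) + 624.462489*exp(2*t) + 159.948877*exp(t) - 65.424374)*exp(t)/(160.103007*exp(6*t) - 147.719349*exp(5*t) + 312.564375*exp(4*t) - 168.971435*exp(3*t) + 173.83875*exp(2*t) - 45.693204*exp(t) + 27.543608)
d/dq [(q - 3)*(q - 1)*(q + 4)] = 3*q^2 - 13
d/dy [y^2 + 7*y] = 2*y + 7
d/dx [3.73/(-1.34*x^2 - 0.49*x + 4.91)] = (9.9964*x + 1.8277)/(1.34*x^2 + 0.49*x - 4.91)^2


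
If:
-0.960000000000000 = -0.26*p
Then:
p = 3.69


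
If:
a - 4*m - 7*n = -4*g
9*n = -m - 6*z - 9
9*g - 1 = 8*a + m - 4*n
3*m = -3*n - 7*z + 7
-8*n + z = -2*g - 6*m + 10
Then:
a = -29865/5296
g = -20477/5296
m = -4425/5296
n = -13439/5296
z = 1619/662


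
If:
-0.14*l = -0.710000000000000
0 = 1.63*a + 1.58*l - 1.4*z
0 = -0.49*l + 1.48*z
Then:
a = -3.47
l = 5.07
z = 1.68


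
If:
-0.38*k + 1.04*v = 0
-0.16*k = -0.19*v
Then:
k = 0.00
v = 0.00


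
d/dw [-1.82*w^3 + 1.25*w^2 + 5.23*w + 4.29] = -5.46*w^2 + 2.5*w + 5.23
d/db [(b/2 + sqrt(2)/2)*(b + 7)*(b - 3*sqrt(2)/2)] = 3*b^2/2 - sqrt(2)*b/2 + 7*b - 7*sqrt(2)/4 - 3/2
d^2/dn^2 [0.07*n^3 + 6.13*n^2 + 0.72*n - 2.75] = 0.42*n + 12.26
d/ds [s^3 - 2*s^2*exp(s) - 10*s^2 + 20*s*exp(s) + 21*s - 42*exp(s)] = -2*s^2*exp(s) + 3*s^2 + 16*s*exp(s) - 20*s - 22*exp(s) + 21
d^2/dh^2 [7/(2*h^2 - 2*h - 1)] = 28*(2*h^2 - 2*h - 2*(2*h - 1)^2 - 1)/(-2*h^2 + 2*h + 1)^3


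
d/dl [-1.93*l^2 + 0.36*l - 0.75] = 0.36 - 3.86*l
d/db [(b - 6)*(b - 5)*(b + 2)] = 3*b^2 - 18*b + 8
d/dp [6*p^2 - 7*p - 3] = 12*p - 7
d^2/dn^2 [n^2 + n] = 2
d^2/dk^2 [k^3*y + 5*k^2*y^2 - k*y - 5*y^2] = 2*y*(3*k + 5*y)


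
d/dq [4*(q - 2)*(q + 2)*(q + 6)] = 12*q^2 + 48*q - 16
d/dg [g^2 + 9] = 2*g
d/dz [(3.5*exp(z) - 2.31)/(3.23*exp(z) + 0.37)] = 8.7563*exp(z)/(3.23*exp(z) + 0.37)^2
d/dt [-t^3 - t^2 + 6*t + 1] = -3*t^2 - 2*t + 6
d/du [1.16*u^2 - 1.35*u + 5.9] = 2.32*u - 1.35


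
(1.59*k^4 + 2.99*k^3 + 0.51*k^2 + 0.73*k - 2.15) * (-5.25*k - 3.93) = -8.3475*k^5 - 21.9462*k^4 - 14.4282*k^3 - 5.8368*k^2 + 8.4186*k + 8.4495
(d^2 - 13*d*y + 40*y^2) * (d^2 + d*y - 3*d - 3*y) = d^4 - 12*d^3*y - 3*d^3 + 27*d^2*y^2 + 36*d^2*y + 40*d*y^3 - 81*d*y^2 - 120*y^3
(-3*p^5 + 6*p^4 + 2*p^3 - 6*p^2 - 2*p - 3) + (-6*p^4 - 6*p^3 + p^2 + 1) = -3*p^5 - 4*p^3 - 5*p^2 - 2*p - 2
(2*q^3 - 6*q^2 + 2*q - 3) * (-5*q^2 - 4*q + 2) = -10*q^5 + 22*q^4 + 18*q^3 - 5*q^2 + 16*q - 6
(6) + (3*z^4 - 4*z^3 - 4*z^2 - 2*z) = 3*z^4 - 4*z^3 - 4*z^2 - 2*z + 6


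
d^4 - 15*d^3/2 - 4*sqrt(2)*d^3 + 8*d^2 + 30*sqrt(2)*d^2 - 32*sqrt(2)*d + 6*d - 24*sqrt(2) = (d - 6)*(d - 2)*(d + 1/2)*(d - 4*sqrt(2))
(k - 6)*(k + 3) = k^2 - 3*k - 18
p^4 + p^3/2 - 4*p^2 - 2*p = p*(p - 2)*(p + 1/2)*(p + 2)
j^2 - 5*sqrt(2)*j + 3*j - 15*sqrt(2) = (j + 3)*(j - 5*sqrt(2))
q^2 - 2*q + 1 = (q - 1)^2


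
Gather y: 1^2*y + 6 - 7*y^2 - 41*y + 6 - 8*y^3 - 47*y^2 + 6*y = -8*y^3 - 54*y^2 - 34*y + 12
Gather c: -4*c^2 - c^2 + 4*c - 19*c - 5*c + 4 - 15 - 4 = -5*c^2 - 20*c - 15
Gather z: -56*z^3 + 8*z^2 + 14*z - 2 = -56*z^3 + 8*z^2 + 14*z - 2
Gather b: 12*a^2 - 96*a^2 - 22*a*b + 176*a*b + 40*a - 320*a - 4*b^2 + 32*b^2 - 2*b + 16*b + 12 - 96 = -84*a^2 - 280*a + 28*b^2 + b*(154*a + 14) - 84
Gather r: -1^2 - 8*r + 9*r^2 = 9*r^2 - 8*r - 1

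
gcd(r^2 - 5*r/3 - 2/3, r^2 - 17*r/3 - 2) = r + 1/3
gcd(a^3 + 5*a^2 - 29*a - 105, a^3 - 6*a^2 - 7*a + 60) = a^2 - 2*a - 15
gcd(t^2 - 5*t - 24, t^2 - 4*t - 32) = t - 8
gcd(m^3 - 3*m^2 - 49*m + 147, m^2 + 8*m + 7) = m + 7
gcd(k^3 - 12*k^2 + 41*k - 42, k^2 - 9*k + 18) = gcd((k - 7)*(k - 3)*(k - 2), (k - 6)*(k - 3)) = k - 3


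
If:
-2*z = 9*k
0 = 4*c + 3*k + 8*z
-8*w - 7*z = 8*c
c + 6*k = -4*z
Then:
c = 0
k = 0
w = 0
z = 0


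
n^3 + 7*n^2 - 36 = (n - 2)*(n + 3)*(n + 6)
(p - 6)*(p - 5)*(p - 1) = p^3 - 12*p^2 + 41*p - 30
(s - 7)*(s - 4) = s^2 - 11*s + 28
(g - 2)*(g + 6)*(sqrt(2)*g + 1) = sqrt(2)*g^3 + g^2 + 4*sqrt(2)*g^2 - 12*sqrt(2)*g + 4*g - 12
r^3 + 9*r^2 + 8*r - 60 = (r - 2)*(r + 5)*(r + 6)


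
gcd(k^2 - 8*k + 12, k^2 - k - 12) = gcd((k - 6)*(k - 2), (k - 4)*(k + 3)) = 1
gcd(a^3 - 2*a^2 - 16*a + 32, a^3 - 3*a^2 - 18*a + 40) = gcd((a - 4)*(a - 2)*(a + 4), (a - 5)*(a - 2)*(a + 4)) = a^2 + 2*a - 8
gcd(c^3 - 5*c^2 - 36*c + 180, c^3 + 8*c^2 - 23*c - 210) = c^2 + c - 30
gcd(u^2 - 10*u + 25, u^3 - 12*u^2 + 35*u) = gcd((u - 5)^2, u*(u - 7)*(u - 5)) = u - 5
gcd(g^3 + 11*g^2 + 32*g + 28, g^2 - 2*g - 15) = 1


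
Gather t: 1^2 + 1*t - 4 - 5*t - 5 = -4*t - 8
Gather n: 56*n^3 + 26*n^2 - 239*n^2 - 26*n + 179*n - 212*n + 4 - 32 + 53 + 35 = 56*n^3 - 213*n^2 - 59*n + 60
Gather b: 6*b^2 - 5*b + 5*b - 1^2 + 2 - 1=6*b^2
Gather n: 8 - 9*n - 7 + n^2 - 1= n^2 - 9*n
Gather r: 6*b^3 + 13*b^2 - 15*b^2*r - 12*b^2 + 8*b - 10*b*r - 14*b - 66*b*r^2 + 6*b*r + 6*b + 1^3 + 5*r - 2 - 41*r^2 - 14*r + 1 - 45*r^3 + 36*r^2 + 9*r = 6*b^3 + b^2 - 45*r^3 + r^2*(-66*b - 5) + r*(-15*b^2 - 4*b)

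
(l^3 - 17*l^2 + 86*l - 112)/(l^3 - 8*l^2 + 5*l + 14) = (l - 8)/(l + 1)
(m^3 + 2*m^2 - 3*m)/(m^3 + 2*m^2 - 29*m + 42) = m*(m^2 + 2*m - 3)/(m^3 + 2*m^2 - 29*m + 42)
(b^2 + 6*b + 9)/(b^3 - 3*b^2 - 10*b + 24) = (b + 3)/(b^2 - 6*b + 8)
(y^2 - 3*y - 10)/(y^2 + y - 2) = (y - 5)/(y - 1)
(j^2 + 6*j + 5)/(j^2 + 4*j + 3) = (j + 5)/(j + 3)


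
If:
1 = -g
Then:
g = -1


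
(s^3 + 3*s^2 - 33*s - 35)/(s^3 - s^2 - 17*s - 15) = (s + 7)/(s + 3)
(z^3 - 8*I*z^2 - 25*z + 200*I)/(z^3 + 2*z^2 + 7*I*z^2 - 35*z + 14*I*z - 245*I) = (z^2 + z*(5 - 8*I) - 40*I)/(z^2 + 7*z*(1 + I) + 49*I)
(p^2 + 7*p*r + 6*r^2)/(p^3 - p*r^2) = (p + 6*r)/(p*(p - r))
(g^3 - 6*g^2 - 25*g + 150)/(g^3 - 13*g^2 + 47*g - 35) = (g^2 - g - 30)/(g^2 - 8*g + 7)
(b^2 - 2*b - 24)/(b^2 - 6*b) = (b + 4)/b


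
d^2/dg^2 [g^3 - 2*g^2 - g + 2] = 6*g - 4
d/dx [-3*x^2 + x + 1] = 1 - 6*x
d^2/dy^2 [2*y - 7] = 0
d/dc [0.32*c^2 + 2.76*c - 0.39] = 0.64*c + 2.76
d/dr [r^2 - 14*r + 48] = 2*r - 14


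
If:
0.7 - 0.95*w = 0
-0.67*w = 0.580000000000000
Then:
No Solution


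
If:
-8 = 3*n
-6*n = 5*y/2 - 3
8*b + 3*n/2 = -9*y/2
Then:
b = -151/40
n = -8/3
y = 38/5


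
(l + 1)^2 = l^2 + 2*l + 1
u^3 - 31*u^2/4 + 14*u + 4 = (u - 4)^2*(u + 1/4)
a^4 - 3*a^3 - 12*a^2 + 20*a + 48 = (a - 4)*(a - 3)*(a + 2)^2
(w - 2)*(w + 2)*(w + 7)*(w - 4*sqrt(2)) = w^4 - 4*sqrt(2)*w^3 + 7*w^3 - 28*sqrt(2)*w^2 - 4*w^2 - 28*w + 16*sqrt(2)*w + 112*sqrt(2)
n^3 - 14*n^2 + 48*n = n*(n - 8)*(n - 6)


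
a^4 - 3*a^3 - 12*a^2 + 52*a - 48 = (a - 3)*(a - 2)^2*(a + 4)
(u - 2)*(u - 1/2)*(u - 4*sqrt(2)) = u^3 - 4*sqrt(2)*u^2 - 5*u^2/2 + u + 10*sqrt(2)*u - 4*sqrt(2)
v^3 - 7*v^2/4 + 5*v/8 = v*(v - 5/4)*(v - 1/2)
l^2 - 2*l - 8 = (l - 4)*(l + 2)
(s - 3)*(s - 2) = s^2 - 5*s + 6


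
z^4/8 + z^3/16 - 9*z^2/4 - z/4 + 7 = (z/4 + 1)*(z/2 + 1)*(z - 7/2)*(z - 2)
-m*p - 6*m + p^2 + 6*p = (-m + p)*(p + 6)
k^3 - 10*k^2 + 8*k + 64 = (k - 8)*(k - 4)*(k + 2)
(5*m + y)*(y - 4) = 5*m*y - 20*m + y^2 - 4*y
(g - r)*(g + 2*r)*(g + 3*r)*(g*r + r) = g^4*r + 4*g^3*r^2 + g^3*r + g^2*r^3 + 4*g^2*r^2 - 6*g*r^4 + g*r^3 - 6*r^4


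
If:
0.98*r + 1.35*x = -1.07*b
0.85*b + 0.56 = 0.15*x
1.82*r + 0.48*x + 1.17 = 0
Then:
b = -0.47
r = -0.92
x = 1.04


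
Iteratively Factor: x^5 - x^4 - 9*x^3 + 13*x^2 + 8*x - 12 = (x - 2)*(x^4 + x^3 - 7*x^2 - x + 6) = (x - 2)*(x - 1)*(x^3 + 2*x^2 - 5*x - 6) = (x - 2)*(x - 1)*(x + 3)*(x^2 - x - 2) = (x - 2)^2*(x - 1)*(x + 3)*(x + 1)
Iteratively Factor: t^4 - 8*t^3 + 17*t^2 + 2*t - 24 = (t - 2)*(t^3 - 6*t^2 + 5*t + 12) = (t - 4)*(t - 2)*(t^2 - 2*t - 3) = (t - 4)*(t - 2)*(t + 1)*(t - 3)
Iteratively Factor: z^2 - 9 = (z - 3)*(z + 3)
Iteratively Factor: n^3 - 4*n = (n)*(n^2 - 4) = n*(n + 2)*(n - 2)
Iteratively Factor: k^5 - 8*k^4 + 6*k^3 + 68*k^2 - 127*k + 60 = (k - 1)*(k^4 - 7*k^3 - k^2 + 67*k - 60) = (k - 1)^2*(k^3 - 6*k^2 - 7*k + 60) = (k - 1)^2*(k + 3)*(k^2 - 9*k + 20) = (k - 4)*(k - 1)^2*(k + 3)*(k - 5)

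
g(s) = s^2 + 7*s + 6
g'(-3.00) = 1.00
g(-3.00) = -6.00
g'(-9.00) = -11.00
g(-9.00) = 24.00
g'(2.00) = 11.00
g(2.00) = 24.00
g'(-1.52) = 3.96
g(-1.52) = -2.33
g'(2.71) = 12.42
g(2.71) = 32.31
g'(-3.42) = 0.16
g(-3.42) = -6.24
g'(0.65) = 8.30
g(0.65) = 10.97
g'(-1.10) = 4.80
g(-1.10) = -0.49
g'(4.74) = 16.48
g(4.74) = 61.65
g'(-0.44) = 6.12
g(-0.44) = 3.11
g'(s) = 2*s + 7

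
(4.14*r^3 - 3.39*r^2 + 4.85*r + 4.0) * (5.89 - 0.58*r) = -2.4012*r^4 + 26.3508*r^3 - 22.7801*r^2 + 26.2465*r + 23.56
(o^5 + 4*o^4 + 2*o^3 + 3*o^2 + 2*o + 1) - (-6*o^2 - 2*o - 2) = o^5 + 4*o^4 + 2*o^3 + 9*o^2 + 4*o + 3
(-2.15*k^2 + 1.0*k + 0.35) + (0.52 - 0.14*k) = -2.15*k^2 + 0.86*k + 0.87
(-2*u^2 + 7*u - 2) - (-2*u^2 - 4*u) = 11*u - 2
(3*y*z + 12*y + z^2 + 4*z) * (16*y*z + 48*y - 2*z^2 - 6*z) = 48*y^2*z^2 + 336*y^2*z + 576*y^2 + 10*y*z^3 + 70*y*z^2 + 120*y*z - 2*z^4 - 14*z^3 - 24*z^2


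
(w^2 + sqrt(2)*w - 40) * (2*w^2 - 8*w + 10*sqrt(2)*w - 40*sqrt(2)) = 2*w^4 - 8*w^3 + 12*sqrt(2)*w^3 - 48*sqrt(2)*w^2 - 60*w^2 - 400*sqrt(2)*w + 240*w + 1600*sqrt(2)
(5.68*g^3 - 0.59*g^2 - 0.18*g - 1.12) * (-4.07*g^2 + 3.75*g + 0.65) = -23.1176*g^5 + 23.7013*g^4 + 2.2121*g^3 + 3.4999*g^2 - 4.317*g - 0.728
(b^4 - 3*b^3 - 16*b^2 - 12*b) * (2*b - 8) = 2*b^5 - 14*b^4 - 8*b^3 + 104*b^2 + 96*b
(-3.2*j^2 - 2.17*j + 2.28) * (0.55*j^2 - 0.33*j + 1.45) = -1.76*j^4 - 0.1375*j^3 - 2.6699*j^2 - 3.8989*j + 3.306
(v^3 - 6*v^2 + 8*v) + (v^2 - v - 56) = v^3 - 5*v^2 + 7*v - 56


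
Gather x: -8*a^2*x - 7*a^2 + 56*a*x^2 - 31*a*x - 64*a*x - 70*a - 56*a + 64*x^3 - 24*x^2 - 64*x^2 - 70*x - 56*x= -7*a^2 - 126*a + 64*x^3 + x^2*(56*a - 88) + x*(-8*a^2 - 95*a - 126)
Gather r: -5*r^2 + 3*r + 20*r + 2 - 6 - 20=-5*r^2 + 23*r - 24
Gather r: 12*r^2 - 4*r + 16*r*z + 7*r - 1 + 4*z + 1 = 12*r^2 + r*(16*z + 3) + 4*z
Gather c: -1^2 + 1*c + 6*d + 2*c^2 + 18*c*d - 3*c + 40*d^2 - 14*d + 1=2*c^2 + c*(18*d - 2) + 40*d^2 - 8*d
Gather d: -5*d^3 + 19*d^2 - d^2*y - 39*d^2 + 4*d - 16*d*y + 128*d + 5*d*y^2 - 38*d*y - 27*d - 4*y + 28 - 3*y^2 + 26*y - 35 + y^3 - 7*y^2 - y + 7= -5*d^3 + d^2*(-y - 20) + d*(5*y^2 - 54*y + 105) + y^3 - 10*y^2 + 21*y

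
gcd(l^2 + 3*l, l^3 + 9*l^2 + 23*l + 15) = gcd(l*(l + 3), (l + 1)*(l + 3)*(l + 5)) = l + 3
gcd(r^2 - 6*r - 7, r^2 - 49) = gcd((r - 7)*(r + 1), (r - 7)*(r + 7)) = r - 7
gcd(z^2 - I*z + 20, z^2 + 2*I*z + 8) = z + 4*I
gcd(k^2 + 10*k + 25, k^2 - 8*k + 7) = 1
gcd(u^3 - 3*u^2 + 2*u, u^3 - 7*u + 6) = u^2 - 3*u + 2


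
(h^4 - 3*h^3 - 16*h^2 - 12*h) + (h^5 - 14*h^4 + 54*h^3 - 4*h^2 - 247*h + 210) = h^5 - 13*h^4 + 51*h^3 - 20*h^2 - 259*h + 210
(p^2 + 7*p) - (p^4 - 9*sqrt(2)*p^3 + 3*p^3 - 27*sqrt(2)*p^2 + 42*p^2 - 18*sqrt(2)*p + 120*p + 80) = -p^4 - 3*p^3 + 9*sqrt(2)*p^3 - 41*p^2 + 27*sqrt(2)*p^2 - 113*p + 18*sqrt(2)*p - 80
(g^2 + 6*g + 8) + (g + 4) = g^2 + 7*g + 12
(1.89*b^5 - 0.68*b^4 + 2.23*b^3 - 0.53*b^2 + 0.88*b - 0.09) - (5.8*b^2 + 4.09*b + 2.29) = 1.89*b^5 - 0.68*b^4 + 2.23*b^3 - 6.33*b^2 - 3.21*b - 2.38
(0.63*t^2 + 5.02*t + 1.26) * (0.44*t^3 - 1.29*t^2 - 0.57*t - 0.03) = 0.2772*t^5 + 1.3961*t^4 - 6.2805*t^3 - 4.5057*t^2 - 0.8688*t - 0.0378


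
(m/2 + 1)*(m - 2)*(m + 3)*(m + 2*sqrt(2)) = m^4/2 + sqrt(2)*m^3 + 3*m^3/2 - 2*m^2 + 3*sqrt(2)*m^2 - 6*m - 4*sqrt(2)*m - 12*sqrt(2)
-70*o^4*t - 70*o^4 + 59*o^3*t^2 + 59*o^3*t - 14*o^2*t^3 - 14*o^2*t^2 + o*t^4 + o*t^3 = (-7*o + t)*(-5*o + t)*(-2*o + t)*(o*t + o)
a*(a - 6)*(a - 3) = a^3 - 9*a^2 + 18*a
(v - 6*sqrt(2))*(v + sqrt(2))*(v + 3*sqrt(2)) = v^3 - 2*sqrt(2)*v^2 - 42*v - 36*sqrt(2)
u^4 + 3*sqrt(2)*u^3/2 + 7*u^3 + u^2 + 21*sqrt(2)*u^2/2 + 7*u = u*(u + 7)*(u + sqrt(2)/2)*(u + sqrt(2))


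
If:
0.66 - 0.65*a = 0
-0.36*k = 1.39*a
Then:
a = 1.02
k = -3.92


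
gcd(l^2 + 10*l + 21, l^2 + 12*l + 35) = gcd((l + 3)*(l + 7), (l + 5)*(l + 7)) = l + 7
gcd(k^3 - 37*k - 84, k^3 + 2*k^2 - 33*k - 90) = k + 3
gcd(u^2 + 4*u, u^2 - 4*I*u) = u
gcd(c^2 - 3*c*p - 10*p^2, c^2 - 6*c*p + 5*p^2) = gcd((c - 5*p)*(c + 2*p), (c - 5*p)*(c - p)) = -c + 5*p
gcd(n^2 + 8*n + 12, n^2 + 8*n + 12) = n^2 + 8*n + 12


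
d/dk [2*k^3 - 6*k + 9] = 6*k^2 - 6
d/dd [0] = 0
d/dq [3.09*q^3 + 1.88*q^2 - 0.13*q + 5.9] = 9.27*q^2 + 3.76*q - 0.13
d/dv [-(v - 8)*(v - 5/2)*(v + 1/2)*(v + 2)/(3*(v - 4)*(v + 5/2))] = (-16*v^5 + 100*v^4 + 128*v^3 - 1667*v^2 - 520*v + 2920)/(6*(4*v^4 - 12*v^3 - 71*v^2 + 120*v + 400))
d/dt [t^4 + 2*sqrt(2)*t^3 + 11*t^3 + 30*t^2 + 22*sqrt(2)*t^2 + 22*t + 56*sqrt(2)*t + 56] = 4*t^3 + 6*sqrt(2)*t^2 + 33*t^2 + 60*t + 44*sqrt(2)*t + 22 + 56*sqrt(2)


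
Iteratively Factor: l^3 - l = (l)*(l^2 - 1) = l*(l - 1)*(l + 1)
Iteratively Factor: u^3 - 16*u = (u)*(u^2 - 16) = u*(u - 4)*(u + 4)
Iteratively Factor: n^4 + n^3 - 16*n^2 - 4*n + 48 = (n + 4)*(n^3 - 3*n^2 - 4*n + 12) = (n + 2)*(n + 4)*(n^2 - 5*n + 6) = (n - 2)*(n + 2)*(n + 4)*(n - 3)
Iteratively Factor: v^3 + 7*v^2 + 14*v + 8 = (v + 1)*(v^2 + 6*v + 8) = (v + 1)*(v + 4)*(v + 2)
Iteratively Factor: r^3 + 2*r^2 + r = (r + 1)*(r^2 + r) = (r + 1)^2*(r)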